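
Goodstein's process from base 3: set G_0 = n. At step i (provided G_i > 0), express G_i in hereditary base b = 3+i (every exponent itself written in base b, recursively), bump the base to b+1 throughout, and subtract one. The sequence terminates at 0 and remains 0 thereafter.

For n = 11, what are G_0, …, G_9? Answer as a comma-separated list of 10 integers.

11, 17, 25, 35, 39, 43, 47, 51, 55, 59

G_0 = 11. HB_3(11) = 3^2 + 2. Bump = 18. G_1 = 17.
G_1 = 17. HB_4(17) = 4^2 + 1. Bump = 26. G_2 = 25.
G_2 = 25. HB_5(25) = 5^2. Bump = 36. G_3 = 35.
G_3 = 35. HB_6(35) = 5·6 + 5. Bump = 40. G_4 = 39.
G_4 = 39. HB_7(39) = 5·7 + 4. Bump = 44. G_5 = 43.
G_5 = 43. HB_8(43) = 5·8 + 3. Bump = 48. G_6 = 47.
G_6 = 47. HB_9(47) = 5·9 + 2. Bump = 52. G_7 = 51.
G_7 = 51. HB_10(51) = 5·10 + 1. Bump = 56. G_8 = 55.
G_8 = 55. HB_11(55) = 5·11. Bump = 60. G_9 = 59.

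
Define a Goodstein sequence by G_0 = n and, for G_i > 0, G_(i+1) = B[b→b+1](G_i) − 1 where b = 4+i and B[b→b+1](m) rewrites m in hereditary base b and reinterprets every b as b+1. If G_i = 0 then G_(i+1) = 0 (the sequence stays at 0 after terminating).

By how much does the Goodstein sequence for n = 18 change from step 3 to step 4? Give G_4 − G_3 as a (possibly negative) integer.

5

18 —HB4→ 4^2 + 2 —bump→ 5^2 + 2 = 27 —(−1)→ 26
26 —HB5→ 5^2 + 1 —bump→ 6^2 + 1 = 37 —(−1)→ 36
36 —HB6→ 6^2 —bump→ 7^2 = 49 —(−1)→ 48
48 —HB7→ 6·7 + 6 —bump→ 6·8 + 6 = 54 —(−1)→ 53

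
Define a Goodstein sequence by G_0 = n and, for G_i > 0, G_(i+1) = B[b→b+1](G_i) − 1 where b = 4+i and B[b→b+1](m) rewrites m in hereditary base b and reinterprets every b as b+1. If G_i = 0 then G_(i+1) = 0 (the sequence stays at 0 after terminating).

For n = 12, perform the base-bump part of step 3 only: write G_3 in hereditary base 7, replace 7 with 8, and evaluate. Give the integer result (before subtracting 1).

18

(0) 12|_4 = 3·4 ↦ 3·5|_5 = 15 ⇒ 14
(1) 14|_5 = 2·5 + 4 ↦ 2·6 + 4|_6 = 16 ⇒ 15
(2) 15|_6 = 2·6 + 3 ↦ 2·7 + 3|_7 = 17 ⇒ 16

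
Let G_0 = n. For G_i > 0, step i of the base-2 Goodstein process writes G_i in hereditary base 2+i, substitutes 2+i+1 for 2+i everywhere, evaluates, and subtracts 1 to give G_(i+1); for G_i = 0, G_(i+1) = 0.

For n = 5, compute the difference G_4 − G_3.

(0) 5|_2 = 2^2 + 1 ↦ 3^3 + 1|_3 = 28 ⇒ 27
(1) 27|_3 = 3^3 ↦ 4^4|_4 = 256 ⇒ 255
(2) 255|_4 = 3·4^3 + 3·4^2 + 3·4 + 3 ↦ 3·5^3 + 3·5^2 + 3·5 + 3|_5 = 468 ⇒ 467
(3) 467|_5 = 3·5^3 + 3·5^2 + 3·5 + 2 ↦ 3·6^3 + 3·6^2 + 3·6 + 2|_6 = 776 ⇒ 775

308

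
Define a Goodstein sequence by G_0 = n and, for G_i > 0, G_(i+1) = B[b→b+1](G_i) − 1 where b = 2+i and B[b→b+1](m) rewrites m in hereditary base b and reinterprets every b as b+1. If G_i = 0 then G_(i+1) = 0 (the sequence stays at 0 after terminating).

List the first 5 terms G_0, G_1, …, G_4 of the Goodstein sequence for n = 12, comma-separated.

12, 107, 1065, 15685, 280019

base 2: 12 = 2^(2 + 1) + 2^2; at 3: 3^(3 + 1) + 3^3 = 108; next = 107
base 3: 107 = 3^(3 + 1) + 2·3^2 + 2·3 + 2; at 4: 4^(4 + 1) + 2·4^2 + 2·4 + 2 = 1066; next = 1065
base 4: 1065 = 4^(4 + 1) + 2·4^2 + 2·4 + 1; at 5: 5^(5 + 1) + 2·5^2 + 2·5 + 1 = 15686; next = 15685
base 5: 15685 = 5^(5 + 1) + 2·5^2 + 2·5; at 6: 6^(6 + 1) + 2·6^2 + 2·6 = 280020; next = 280019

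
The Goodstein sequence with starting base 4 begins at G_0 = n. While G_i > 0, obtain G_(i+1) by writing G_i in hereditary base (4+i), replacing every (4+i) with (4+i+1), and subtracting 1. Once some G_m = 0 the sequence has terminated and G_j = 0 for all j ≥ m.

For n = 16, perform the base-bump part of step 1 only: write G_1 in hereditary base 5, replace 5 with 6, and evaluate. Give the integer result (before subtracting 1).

28

i=0: 16 = 4^2 (b=4); 4→5: 5^2 = 25; 25−1 = 24
i=1: 24 = 4·5 + 4 (b=5); 5→6: 4·6 + 4 = 28; 28−1 = 27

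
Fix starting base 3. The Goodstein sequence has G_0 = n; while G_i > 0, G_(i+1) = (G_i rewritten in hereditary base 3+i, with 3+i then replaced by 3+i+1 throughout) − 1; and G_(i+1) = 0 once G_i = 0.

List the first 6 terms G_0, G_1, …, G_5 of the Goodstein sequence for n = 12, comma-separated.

12, 19, 27, 37, 49, 63

12 —HB3→ 3^2 + 3 —bump→ 4^2 + 4 = 20 —(−1)→ 19
19 —HB4→ 4^2 + 3 —bump→ 5^2 + 3 = 28 —(−1)→ 27
27 —HB5→ 5^2 + 2 —bump→ 6^2 + 2 = 38 —(−1)→ 37
37 —HB6→ 6^2 + 1 —bump→ 7^2 + 1 = 50 —(−1)→ 49
49 —HB7→ 7^2 —bump→ 8^2 = 64 —(−1)→ 63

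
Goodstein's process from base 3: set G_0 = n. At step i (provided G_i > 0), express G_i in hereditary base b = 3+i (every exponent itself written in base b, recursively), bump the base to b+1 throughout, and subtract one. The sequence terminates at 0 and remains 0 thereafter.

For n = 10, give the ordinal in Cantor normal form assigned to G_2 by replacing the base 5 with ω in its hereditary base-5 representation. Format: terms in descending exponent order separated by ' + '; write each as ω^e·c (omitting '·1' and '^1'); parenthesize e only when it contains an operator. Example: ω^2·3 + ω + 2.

G_0 = 10. HB_3(10) = 3^2 + 1. Bump = 17. G_1 = 16.
G_1 = 16. HB_4(16) = 4^2. Bump = 25. G_2 = 24.
G_2 = 24. HB_5(24) = 4·5 + 4. Bump = 28. G_3 = 27.

ω·4 + 4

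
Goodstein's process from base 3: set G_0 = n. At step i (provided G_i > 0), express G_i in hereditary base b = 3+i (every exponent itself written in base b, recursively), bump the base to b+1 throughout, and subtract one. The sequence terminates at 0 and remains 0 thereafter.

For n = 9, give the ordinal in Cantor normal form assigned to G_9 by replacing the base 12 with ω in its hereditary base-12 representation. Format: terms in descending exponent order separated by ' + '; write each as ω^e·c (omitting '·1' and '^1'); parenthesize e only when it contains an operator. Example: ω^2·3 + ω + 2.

ω·2 + 3

base 3: 9 = 3^2; at 4: 4^2 = 16; next = 15
base 4: 15 = 3·4 + 3; at 5: 3·5 + 3 = 18; next = 17
base 5: 17 = 3·5 + 2; at 6: 3·6 + 2 = 20; next = 19
base 6: 19 = 3·6 + 1; at 7: 3·7 + 1 = 22; next = 21
base 7: 21 = 3·7; at 8: 3·8 = 24; next = 23
base 8: 23 = 2·8 + 7; at 9: 2·9 + 7 = 25; next = 24
base 9: 24 = 2·9 + 6; at 10: 2·10 + 6 = 26; next = 25
base 10: 25 = 2·10 + 5; at 11: 2·11 + 5 = 27; next = 26
base 11: 26 = 2·11 + 4; at 12: 2·12 + 4 = 28; next = 27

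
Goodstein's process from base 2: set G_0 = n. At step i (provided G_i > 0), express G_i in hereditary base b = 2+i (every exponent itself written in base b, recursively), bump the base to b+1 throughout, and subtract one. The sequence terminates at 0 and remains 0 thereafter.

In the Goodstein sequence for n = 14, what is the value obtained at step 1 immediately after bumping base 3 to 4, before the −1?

1282

step 0: 14 = 2^(2 + 1) + 2^2 + 2; sub 3 for 2: 3^(3 + 1) + 3^3 + 3; = 111; G_1 = 111−1 = 110
step 1: 110 = 3^(3 + 1) + 3^3 + 2; sub 4 for 3: 4^(4 + 1) + 4^4 + 2; = 1282; G_2 = 1282−1 = 1281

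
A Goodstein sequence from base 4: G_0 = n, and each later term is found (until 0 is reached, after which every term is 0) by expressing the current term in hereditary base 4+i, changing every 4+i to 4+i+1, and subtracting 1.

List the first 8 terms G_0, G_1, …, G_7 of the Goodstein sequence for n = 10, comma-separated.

10, 11, 12, 13, 13, 13, 13, 13

G_0=10  [base 4] 2·4 + 2  →[4↦5]→  2·5 + 2 = 12  −1 ⇒ G_1=11
G_1=11  [base 5] 2·5 + 1  →[5↦6]→  2·6 + 1 = 13  −1 ⇒ G_2=12
G_2=12  [base 6] 2·6  →[6↦7]→  2·7 = 14  −1 ⇒ G_3=13
G_3=13  [base 7] 7 + 6  →[7↦8]→  8 + 6 = 14  −1 ⇒ G_4=13
G_4=13  [base 8] 8 + 5  →[8↦9]→  9 + 5 = 14  −1 ⇒ G_5=13
G_5=13  [base 9] 9 + 4  →[9↦10]→  10 + 4 = 14  −1 ⇒ G_6=13
G_6=13  [base 10] 10 + 3  →[10↦11]→  11 + 3 = 14  −1 ⇒ G_7=13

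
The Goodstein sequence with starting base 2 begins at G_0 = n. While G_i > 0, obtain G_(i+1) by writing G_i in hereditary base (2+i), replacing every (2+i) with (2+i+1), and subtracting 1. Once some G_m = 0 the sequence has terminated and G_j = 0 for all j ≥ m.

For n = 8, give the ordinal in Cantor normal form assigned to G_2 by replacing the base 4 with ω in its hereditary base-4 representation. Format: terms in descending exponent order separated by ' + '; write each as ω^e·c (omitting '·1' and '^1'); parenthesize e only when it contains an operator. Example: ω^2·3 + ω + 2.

G_0=8  [base 2] 2^(2 + 1)  →[2↦3]→  3^(3 + 1) = 81  −1 ⇒ G_1=80
G_1=80  [base 3] 2·3^3 + 2·3^2 + 2·3 + 2  →[3↦4]→  2·4^4 + 2·4^2 + 2·4 + 2 = 554  −1 ⇒ G_2=553

ω^ω·2 + ω^2·2 + ω·2 + 1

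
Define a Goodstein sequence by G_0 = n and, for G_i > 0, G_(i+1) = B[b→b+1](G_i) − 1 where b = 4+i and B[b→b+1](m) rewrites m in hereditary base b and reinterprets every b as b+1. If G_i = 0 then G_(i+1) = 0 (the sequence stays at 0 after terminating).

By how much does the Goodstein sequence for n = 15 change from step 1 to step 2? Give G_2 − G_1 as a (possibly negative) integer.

base 4: 15 = 3·4 + 3; at 5: 3·5 + 3 = 18; next = 17
base 5: 17 = 3·5 + 2; at 6: 3·6 + 2 = 20; next = 19

2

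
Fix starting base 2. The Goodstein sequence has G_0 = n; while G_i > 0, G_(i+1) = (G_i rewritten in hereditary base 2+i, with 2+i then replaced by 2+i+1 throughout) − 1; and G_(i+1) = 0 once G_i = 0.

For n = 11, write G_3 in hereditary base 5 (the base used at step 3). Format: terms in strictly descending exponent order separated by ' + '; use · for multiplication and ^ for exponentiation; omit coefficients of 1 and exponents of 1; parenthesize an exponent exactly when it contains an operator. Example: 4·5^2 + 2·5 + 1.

5^(5 + 1) + 2

G_0 = 11. HB_2(11) = 2^(2 + 1) + 2 + 1. Bump = 85. G_1 = 84.
G_1 = 84. HB_3(84) = 3^(3 + 1) + 3. Bump = 1028. G_2 = 1027.
G_2 = 1027. HB_4(1027) = 4^(4 + 1) + 3. Bump = 15628. G_3 = 15627.
G_3 = 15627. HB_5(15627) = 5^(5 + 1) + 2. Bump = 279938. G_4 = 279937.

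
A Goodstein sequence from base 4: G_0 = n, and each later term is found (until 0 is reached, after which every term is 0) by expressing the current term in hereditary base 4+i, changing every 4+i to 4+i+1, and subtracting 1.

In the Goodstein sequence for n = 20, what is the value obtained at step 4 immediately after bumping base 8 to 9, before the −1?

20 —HB4→ 4^2 + 4 —bump→ 5^2 + 5 = 30 —(−1)→ 29
29 —HB5→ 5^2 + 4 —bump→ 6^2 + 4 = 40 —(−1)→ 39
39 —HB6→ 6^2 + 3 —bump→ 7^2 + 3 = 52 —(−1)→ 51
51 —HB7→ 7^2 + 2 —bump→ 8^2 + 2 = 66 —(−1)→ 65
65 —HB8→ 8^2 + 1 —bump→ 9^2 + 1 = 82 —(−1)→ 81

82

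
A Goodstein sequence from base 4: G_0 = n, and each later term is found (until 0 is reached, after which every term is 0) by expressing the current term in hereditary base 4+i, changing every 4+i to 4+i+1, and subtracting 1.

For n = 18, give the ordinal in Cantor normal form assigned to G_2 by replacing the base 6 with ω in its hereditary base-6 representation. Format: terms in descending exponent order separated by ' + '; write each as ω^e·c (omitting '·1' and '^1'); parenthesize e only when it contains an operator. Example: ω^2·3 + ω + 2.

G_0 = 18. HB_4(18) = 4^2 + 2. Bump = 27. G_1 = 26.
G_1 = 26. HB_5(26) = 5^2 + 1. Bump = 37. G_2 = 36.
G_2 = 36. HB_6(36) = 6^2. Bump = 49. G_3 = 48.

ω^2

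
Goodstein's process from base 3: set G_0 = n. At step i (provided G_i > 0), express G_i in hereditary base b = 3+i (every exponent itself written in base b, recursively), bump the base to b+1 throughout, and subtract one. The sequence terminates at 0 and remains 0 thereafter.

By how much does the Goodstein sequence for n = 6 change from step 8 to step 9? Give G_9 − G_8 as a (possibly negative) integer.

-1

G_0 = 6. HB_3(6) = 2·3. Bump = 8. G_1 = 7.
G_1 = 7. HB_4(7) = 4 + 3. Bump = 8. G_2 = 7.
G_2 = 7. HB_5(7) = 5 + 2. Bump = 8. G_3 = 7.
G_3 = 7. HB_6(7) = 6 + 1. Bump = 8. G_4 = 7.
G_4 = 7. HB_7(7) = 7. Bump = 8. G_5 = 7.
G_5 = 7. HB_8(7) = 7. Bump = 7. G_6 = 6.
G_6 = 6. HB_9(6) = 6. Bump = 6. G_7 = 5.
G_7 = 5. HB_10(5) = 5. Bump = 5. G_8 = 4.
G_8 = 4. HB_11(4) = 4. Bump = 4. G_9 = 3.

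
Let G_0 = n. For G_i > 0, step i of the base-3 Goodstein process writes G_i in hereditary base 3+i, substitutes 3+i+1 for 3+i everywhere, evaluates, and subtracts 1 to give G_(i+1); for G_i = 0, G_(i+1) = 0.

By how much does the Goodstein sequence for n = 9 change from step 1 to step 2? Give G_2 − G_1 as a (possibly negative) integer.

G_0=9  [base 3] 3^2  →[3↦4]→  4^2 = 16  −1 ⇒ G_1=15
G_1=15  [base 4] 3·4 + 3  →[4↦5]→  3·5 + 3 = 18  −1 ⇒ G_2=17

2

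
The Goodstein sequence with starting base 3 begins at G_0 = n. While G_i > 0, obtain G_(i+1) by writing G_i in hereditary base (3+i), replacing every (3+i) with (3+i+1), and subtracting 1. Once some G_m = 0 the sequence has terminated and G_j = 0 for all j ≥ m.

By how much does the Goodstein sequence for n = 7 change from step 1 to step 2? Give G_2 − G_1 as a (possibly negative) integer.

1

7 —HB3→ 2·3 + 1 —bump→ 2·4 + 1 = 9 —(−1)→ 8
8 —HB4→ 2·4 —bump→ 2·5 = 10 —(−1)→ 9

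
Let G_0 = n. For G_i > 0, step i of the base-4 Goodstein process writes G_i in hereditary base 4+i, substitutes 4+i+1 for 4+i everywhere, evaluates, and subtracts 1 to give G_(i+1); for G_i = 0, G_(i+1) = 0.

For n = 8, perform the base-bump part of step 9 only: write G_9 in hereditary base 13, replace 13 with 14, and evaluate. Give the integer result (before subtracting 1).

6

i=0: 8 = 2·4 (b=4); 4→5: 2·5 = 10; 10−1 = 9
i=1: 9 = 5 + 4 (b=5); 5→6: 6 + 4 = 10; 10−1 = 9
i=2: 9 = 6 + 3 (b=6); 6→7: 7 + 3 = 10; 10−1 = 9
i=3: 9 = 7 + 2 (b=7); 7→8: 8 + 2 = 10; 10−1 = 9
i=4: 9 = 8 + 1 (b=8); 8→9: 9 + 1 = 10; 10−1 = 9
i=5: 9 = 9 (b=9); 9→10: 10 = 10; 10−1 = 9
i=6: 9 = 9 (b=10); 10→11: 9 = 9; 9−1 = 8
i=7: 8 = 8 (b=11); 11→12: 8 = 8; 8−1 = 7
i=8: 7 = 7 (b=12); 12→13: 7 = 7; 7−1 = 6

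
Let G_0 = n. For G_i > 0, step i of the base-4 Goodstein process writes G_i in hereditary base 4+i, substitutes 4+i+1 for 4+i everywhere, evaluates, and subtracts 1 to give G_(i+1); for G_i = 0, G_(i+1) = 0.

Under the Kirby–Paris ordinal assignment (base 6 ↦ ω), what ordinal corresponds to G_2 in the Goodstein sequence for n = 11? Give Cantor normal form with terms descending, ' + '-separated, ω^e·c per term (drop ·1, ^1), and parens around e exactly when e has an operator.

i=0: 11 = 2·4 + 3 (b=4); 4→5: 2·5 + 3 = 13; 13−1 = 12
i=1: 12 = 2·5 + 2 (b=5); 5→6: 2·6 + 2 = 14; 14−1 = 13

ω·2 + 1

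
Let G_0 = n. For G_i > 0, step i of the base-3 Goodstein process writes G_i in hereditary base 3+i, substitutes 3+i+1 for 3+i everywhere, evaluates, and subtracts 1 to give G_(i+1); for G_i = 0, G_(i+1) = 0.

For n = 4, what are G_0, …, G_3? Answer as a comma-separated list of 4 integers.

4, 4, 4, 3

[0] 4 ≡ 3 + 1 (base 3). Lift 4: 5. −1: 4.
[1] 4 ≡ 4 (base 4). Lift 5: 5. −1: 4.
[2] 4 ≡ 4 (base 5). Lift 6: 4. −1: 3.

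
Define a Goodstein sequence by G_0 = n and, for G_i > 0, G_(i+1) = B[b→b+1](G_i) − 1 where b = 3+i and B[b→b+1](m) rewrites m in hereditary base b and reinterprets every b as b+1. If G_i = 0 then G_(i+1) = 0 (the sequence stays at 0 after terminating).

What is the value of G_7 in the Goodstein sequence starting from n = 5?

1

G_0 = 5. HB_3(5) = 3 + 2. Bump = 6. G_1 = 5.
G_1 = 5. HB_4(5) = 4 + 1. Bump = 6. G_2 = 5.
G_2 = 5. HB_5(5) = 5. Bump = 6. G_3 = 5.
G_3 = 5. HB_6(5) = 5. Bump = 5. G_4 = 4.
G_4 = 4. HB_7(4) = 4. Bump = 4. G_5 = 3.
G_5 = 3. HB_8(3) = 3. Bump = 3. G_6 = 2.
G_6 = 2. HB_9(2) = 2. Bump = 2. G_7 = 1.
G_7 = 1. HB_10(1) = 1. Bump = 1. G_8 = 0.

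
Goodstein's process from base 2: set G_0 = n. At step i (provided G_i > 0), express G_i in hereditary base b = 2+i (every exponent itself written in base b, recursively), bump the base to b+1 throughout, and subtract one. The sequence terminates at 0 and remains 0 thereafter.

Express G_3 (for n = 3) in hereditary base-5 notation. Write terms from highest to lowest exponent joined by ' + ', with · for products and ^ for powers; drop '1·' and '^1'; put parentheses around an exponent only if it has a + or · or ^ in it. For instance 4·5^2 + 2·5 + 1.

G_0=3  [base 2] 2 + 1  →[2↦3]→  3 + 1 = 4  −1 ⇒ G_1=3
G_1=3  [base 3] 3  →[3↦4]→  4 = 4  −1 ⇒ G_2=3
G_2=3  [base 4] 3  →[4↦5]→  3 = 3  −1 ⇒ G_3=2
G_3=2  [base 5] 2  →[5↦6]→  2 = 2  −1 ⇒ G_4=1

2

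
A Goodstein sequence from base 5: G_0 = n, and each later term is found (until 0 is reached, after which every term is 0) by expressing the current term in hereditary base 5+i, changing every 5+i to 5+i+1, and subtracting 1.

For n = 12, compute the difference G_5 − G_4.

0

12 —HB5→ 2·5 + 2 —bump→ 2·6 + 2 = 14 —(−1)→ 13
13 —HB6→ 2·6 + 1 —bump→ 2·7 + 1 = 15 —(−1)→ 14
14 —HB7→ 2·7 —bump→ 2·8 = 16 —(−1)→ 15
15 —HB8→ 8 + 7 —bump→ 9 + 7 = 16 —(−1)→ 15
15 —HB9→ 9 + 6 —bump→ 10 + 6 = 16 —(−1)→ 15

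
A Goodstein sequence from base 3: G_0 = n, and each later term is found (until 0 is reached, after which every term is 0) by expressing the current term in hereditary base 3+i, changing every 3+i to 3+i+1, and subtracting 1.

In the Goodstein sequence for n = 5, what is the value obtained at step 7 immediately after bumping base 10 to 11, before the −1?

5 —HB3→ 3 + 2 —bump→ 4 + 2 = 6 —(−1)→ 5
5 —HB4→ 4 + 1 —bump→ 5 + 1 = 6 —(−1)→ 5
5 —HB5→ 5 —bump→ 6 = 6 —(−1)→ 5
5 —HB6→ 5 —bump→ 5 = 5 —(−1)→ 4
4 —HB7→ 4 —bump→ 4 = 4 —(−1)→ 3
3 —HB8→ 3 —bump→ 3 = 3 —(−1)→ 2
2 —HB9→ 2 —bump→ 2 = 2 —(−1)→ 1
1 —HB10→ 1 —bump→ 1 = 1 —(−1)→ 0

1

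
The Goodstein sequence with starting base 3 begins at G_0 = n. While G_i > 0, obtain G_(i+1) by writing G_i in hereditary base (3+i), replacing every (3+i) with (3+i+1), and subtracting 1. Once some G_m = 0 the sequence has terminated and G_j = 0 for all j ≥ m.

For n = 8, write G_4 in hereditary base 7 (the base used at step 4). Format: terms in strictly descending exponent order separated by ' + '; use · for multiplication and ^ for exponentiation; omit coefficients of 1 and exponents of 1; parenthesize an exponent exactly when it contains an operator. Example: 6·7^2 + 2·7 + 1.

step 0: 8 = 2·3 + 2; sub 4 for 3: 2·4 + 2; = 10; G_1 = 10−1 = 9
step 1: 9 = 2·4 + 1; sub 5 for 4: 2·5 + 1; = 11; G_2 = 11−1 = 10
step 2: 10 = 2·5; sub 6 for 5: 2·6; = 12; G_3 = 12−1 = 11
step 3: 11 = 6 + 5; sub 7 for 6: 7 + 5; = 12; G_4 = 12−1 = 11
step 4: 11 = 7 + 4; sub 8 for 7: 8 + 4; = 12; G_5 = 12−1 = 11

7 + 4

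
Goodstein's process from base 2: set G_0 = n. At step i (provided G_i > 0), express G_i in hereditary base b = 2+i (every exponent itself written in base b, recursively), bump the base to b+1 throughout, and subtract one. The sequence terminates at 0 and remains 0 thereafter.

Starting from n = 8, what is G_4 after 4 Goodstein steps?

93395

G_0=8  [base 2] 2^(2 + 1)  →[2↦3]→  3^(3 + 1) = 81  −1 ⇒ G_1=80
G_1=80  [base 3] 2·3^3 + 2·3^2 + 2·3 + 2  →[3↦4]→  2·4^4 + 2·4^2 + 2·4 + 2 = 554  −1 ⇒ G_2=553
G_2=553  [base 4] 2·4^4 + 2·4^2 + 2·4 + 1  →[4↦5]→  2·5^5 + 2·5^2 + 2·5 + 1 = 6311  −1 ⇒ G_3=6310
G_3=6310  [base 5] 2·5^5 + 2·5^2 + 2·5  →[5↦6]→  2·6^6 + 2·6^2 + 2·6 = 93396  −1 ⇒ G_4=93395
G_4=93395  [base 6] 2·6^6 + 2·6^2 + 6 + 5  →[6↦7]→  2·7^7 + 2·7^2 + 7 + 5 = 1647196  −1 ⇒ G_5=1647195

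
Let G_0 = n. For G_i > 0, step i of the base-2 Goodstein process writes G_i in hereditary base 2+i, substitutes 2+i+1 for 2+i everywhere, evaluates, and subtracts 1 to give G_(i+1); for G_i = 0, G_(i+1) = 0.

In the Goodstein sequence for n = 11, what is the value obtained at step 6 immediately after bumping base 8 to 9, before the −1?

G_0 = 11. HB_2(11) = 2^(2 + 1) + 2 + 1. Bump = 85. G_1 = 84.
G_1 = 84. HB_3(84) = 3^(3 + 1) + 3. Bump = 1028. G_2 = 1027.
G_2 = 1027. HB_4(1027) = 4^(4 + 1) + 3. Bump = 15628. G_3 = 15627.
G_3 = 15627. HB_5(15627) = 5^(5 + 1) + 2. Bump = 279938. G_4 = 279937.
G_4 = 279937. HB_6(279937) = 6^(6 + 1) + 1. Bump = 5764802. G_5 = 5764801.
G_5 = 5764801. HB_7(5764801) = 7^(7 + 1). Bump = 134217728. G_6 = 134217727.
G_6 = 134217727. HB_8(134217727) = 7·8^8 + 7·8^7 + 7·8^6 + 7·8^5 + 7·8^4 + 7·8^3 + 7·8^2 + 7·8 + 7. Bump = 2749609303. G_7 = 2749609302.

2749609303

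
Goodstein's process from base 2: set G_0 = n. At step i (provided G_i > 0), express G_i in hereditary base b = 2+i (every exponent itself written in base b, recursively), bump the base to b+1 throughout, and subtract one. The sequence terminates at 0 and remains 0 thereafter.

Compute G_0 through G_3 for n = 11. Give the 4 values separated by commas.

G_0=11  [base 2] 2^(2 + 1) + 2 + 1  →[2↦3]→  3^(3 + 1) + 3 + 1 = 85  −1 ⇒ G_1=84
G_1=84  [base 3] 3^(3 + 1) + 3  →[3↦4]→  4^(4 + 1) + 4 = 1028  −1 ⇒ G_2=1027
G_2=1027  [base 4] 4^(4 + 1) + 3  →[4↦5]→  5^(5 + 1) + 3 = 15628  −1 ⇒ G_3=15627

11, 84, 1027, 15627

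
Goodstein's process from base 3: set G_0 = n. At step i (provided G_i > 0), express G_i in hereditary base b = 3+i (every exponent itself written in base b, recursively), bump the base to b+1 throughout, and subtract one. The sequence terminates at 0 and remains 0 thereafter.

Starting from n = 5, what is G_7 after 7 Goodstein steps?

G_0 = 5. HB_3(5) = 3 + 2. Bump = 6. G_1 = 5.
G_1 = 5. HB_4(5) = 4 + 1. Bump = 6. G_2 = 5.
G_2 = 5. HB_5(5) = 5. Bump = 6. G_3 = 5.
G_3 = 5. HB_6(5) = 5. Bump = 5. G_4 = 4.
G_4 = 4. HB_7(4) = 4. Bump = 4. G_5 = 3.
G_5 = 3. HB_8(3) = 3. Bump = 3. G_6 = 2.
G_6 = 2. HB_9(2) = 2. Bump = 2. G_7 = 1.

1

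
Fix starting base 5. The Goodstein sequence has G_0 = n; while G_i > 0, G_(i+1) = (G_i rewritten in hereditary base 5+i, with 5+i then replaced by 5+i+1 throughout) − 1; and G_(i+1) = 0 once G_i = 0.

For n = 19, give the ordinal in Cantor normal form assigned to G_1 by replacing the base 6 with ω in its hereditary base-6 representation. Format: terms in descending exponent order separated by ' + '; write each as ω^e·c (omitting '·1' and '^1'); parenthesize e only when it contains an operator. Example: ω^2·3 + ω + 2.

ω·3 + 3

(0) 19|_5 = 3·5 + 4 ↦ 3·6 + 4|_6 = 22 ⇒ 21
(1) 21|_6 = 3·6 + 3 ↦ 3·7 + 3|_7 = 24 ⇒ 23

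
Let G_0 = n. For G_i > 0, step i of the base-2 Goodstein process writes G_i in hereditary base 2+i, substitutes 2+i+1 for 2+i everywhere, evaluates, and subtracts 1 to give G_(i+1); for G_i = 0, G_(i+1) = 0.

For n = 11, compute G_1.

84

G_0 = 11. HB_2(11) = 2^(2 + 1) + 2 + 1. Bump = 85. G_1 = 84.
G_1 = 84. HB_3(84) = 3^(3 + 1) + 3. Bump = 1028. G_2 = 1027.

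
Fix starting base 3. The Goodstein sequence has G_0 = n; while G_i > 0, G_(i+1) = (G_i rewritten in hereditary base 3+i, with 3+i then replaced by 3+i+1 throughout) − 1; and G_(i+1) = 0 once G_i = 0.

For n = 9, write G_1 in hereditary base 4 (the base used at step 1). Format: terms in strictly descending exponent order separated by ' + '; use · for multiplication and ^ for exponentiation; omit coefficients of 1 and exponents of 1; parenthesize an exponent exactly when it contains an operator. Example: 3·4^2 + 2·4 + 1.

(0) 9|_3 = 3^2 ↦ 4^2|_4 = 16 ⇒ 15
(1) 15|_4 = 3·4 + 3 ↦ 3·5 + 3|_5 = 18 ⇒ 17

3·4 + 3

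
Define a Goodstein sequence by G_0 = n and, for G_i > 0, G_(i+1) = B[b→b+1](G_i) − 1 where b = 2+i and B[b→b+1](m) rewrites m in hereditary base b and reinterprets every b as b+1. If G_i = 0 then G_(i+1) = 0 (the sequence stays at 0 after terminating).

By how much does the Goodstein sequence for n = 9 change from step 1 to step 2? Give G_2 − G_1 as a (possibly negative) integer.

942

G_0 = 9. HB_2(9) = 2^(2 + 1) + 1. Bump = 82. G_1 = 81.
G_1 = 81. HB_3(81) = 3^(3 + 1). Bump = 1024. G_2 = 1023.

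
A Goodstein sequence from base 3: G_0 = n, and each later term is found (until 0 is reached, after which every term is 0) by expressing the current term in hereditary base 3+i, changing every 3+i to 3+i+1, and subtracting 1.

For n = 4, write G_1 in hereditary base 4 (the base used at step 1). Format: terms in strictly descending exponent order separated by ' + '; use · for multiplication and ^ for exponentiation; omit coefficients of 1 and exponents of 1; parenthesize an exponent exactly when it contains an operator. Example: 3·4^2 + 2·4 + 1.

G_0=4  [base 3] 3 + 1  →[3↦4]→  4 + 1 = 5  −1 ⇒ G_1=4
G_1=4  [base 4] 4  →[4↦5]→  5 = 5  −1 ⇒ G_2=4

4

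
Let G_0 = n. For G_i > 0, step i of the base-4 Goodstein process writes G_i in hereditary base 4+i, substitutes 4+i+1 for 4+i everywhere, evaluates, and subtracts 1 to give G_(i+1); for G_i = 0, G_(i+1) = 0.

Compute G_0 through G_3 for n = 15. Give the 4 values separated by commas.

step 0: 15 = 3·4 + 3; sub 5 for 4: 3·5 + 3; = 18; G_1 = 18−1 = 17
step 1: 17 = 3·5 + 2; sub 6 for 5: 3·6 + 2; = 20; G_2 = 20−1 = 19
step 2: 19 = 3·6 + 1; sub 7 for 6: 3·7 + 1; = 22; G_3 = 22−1 = 21

15, 17, 19, 21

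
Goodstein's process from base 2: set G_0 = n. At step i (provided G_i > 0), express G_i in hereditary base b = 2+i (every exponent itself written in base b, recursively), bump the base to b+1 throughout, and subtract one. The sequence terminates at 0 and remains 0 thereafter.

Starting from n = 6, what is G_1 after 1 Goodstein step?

[0] 6 ≡ 2^2 + 2 (base 2). Lift 3: 30. −1: 29.
[1] 29 ≡ 3^3 + 2 (base 3). Lift 4: 258. −1: 257.

29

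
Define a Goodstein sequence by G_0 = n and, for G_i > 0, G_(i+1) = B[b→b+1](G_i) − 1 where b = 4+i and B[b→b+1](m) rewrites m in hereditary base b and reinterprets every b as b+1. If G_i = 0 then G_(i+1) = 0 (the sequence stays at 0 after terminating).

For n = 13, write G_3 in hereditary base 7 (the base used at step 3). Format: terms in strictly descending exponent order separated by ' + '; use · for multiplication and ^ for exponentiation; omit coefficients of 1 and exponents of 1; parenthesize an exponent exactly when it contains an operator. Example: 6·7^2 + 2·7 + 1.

G_0 = 13. HB_4(13) = 3·4 + 1. Bump = 16. G_1 = 15.
G_1 = 15. HB_5(15) = 3·5. Bump = 18. G_2 = 17.
G_2 = 17. HB_6(17) = 2·6 + 5. Bump = 19. G_3 = 18.
G_3 = 18. HB_7(18) = 2·7 + 4. Bump = 20. G_4 = 19.

2·7 + 4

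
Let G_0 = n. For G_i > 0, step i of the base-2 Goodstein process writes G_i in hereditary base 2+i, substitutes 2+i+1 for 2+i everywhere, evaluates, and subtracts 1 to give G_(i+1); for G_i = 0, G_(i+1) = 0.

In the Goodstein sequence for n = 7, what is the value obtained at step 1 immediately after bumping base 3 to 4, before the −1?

7 —HB2→ 2^2 + 2 + 1 —bump→ 3^3 + 3 + 1 = 31 —(−1)→ 30
30 —HB3→ 3^3 + 3 —bump→ 4^4 + 4 = 260 —(−1)→ 259

260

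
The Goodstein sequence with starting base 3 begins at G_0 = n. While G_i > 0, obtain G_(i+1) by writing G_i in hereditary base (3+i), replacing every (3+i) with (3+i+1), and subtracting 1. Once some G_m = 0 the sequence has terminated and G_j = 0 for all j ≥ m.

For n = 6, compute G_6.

6

[0] 6 ≡ 2·3 (base 3). Lift 4: 8. −1: 7.
[1] 7 ≡ 4 + 3 (base 4). Lift 5: 8. −1: 7.
[2] 7 ≡ 5 + 2 (base 5). Lift 6: 8. −1: 7.
[3] 7 ≡ 6 + 1 (base 6). Lift 7: 8. −1: 7.
[4] 7 ≡ 7 (base 7). Lift 8: 8. −1: 7.
[5] 7 ≡ 7 (base 8). Lift 9: 7. −1: 6.
[6] 6 ≡ 6 (base 9). Lift 10: 6. −1: 5.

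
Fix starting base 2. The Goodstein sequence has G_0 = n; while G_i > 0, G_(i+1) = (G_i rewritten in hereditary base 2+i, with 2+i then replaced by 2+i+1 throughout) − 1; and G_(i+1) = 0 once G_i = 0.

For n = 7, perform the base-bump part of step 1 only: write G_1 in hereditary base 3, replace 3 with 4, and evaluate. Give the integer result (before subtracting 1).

[0] 7 ≡ 2^2 + 2 + 1 (base 2). Lift 3: 31. −1: 30.
[1] 30 ≡ 3^3 + 3 (base 3). Lift 4: 260. −1: 259.

260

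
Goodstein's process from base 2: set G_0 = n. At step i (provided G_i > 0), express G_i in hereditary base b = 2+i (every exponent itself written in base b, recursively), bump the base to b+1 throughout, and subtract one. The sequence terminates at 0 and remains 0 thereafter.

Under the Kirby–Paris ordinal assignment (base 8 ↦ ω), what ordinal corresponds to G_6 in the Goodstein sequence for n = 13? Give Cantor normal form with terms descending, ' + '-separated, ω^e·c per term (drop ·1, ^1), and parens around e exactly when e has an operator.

(0) 13|_2 = 2^(2 + 1) + 2^2 + 1 ↦ 3^(3 + 1) + 3^3 + 1|_3 = 109 ⇒ 108
(1) 108|_3 = 3^(3 + 1) + 3^3 ↦ 4^(4 + 1) + 4^4|_4 = 1280 ⇒ 1279
(2) 1279|_4 = 4^(4 + 1) + 3·4^3 + 3·4^2 + 3·4 + 3 ↦ 5^(5 + 1) + 3·5^3 + 3·5^2 + 3·5 + 3|_5 = 16093 ⇒ 16092
(3) 16092|_5 = 5^(5 + 1) + 3·5^3 + 3·5^2 + 3·5 + 2 ↦ 6^(6 + 1) + 3·6^3 + 3·6^2 + 3·6 + 2|_6 = 280712 ⇒ 280711
(4) 280711|_6 = 6^(6 + 1) + 3·6^3 + 3·6^2 + 3·6 + 1 ↦ 7^(7 + 1) + 3·7^3 + 3·7^2 + 3·7 + 1|_7 = 5765999 ⇒ 5765998
(5) 5765998|_7 = 7^(7 + 1) + 3·7^3 + 3·7^2 + 3·7 ↦ 8^(8 + 1) + 3·8^3 + 3·8^2 + 3·8|_8 = 134219480 ⇒ 134219479

ω^(ω + 1) + ω^3·3 + ω^2·3 + ω·2 + 7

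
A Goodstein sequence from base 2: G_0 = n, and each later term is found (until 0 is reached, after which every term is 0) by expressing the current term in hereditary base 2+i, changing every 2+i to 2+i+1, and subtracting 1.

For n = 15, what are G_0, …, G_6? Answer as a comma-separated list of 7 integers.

15 —HB2→ 2^(2 + 1) + 2^2 + 2 + 1 —bump→ 3^(3 + 1) + 3^3 + 3 + 1 = 112 —(−1)→ 111
111 —HB3→ 3^(3 + 1) + 3^3 + 3 —bump→ 4^(4 + 1) + 4^4 + 4 = 1284 —(−1)→ 1283
1283 —HB4→ 4^(4 + 1) + 4^4 + 3 —bump→ 5^(5 + 1) + 5^5 + 3 = 18753 —(−1)→ 18752
18752 —HB5→ 5^(5 + 1) + 5^5 + 2 —bump→ 6^(6 + 1) + 6^6 + 2 = 326594 —(−1)→ 326593
326593 —HB6→ 6^(6 + 1) + 6^6 + 1 —bump→ 7^(7 + 1) + 7^7 + 1 = 6588345 —(−1)→ 6588344
6588344 —HB7→ 7^(7 + 1) + 7^7 —bump→ 8^(8 + 1) + 8^8 = 150994944 —(−1)→ 150994943

15, 111, 1283, 18752, 326593, 6588344, 150994943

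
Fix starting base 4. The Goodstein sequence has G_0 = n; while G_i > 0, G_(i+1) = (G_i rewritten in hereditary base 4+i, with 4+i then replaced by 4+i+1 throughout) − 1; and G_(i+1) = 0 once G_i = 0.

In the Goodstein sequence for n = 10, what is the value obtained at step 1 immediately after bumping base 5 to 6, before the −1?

G_0=10  [base 4] 2·4 + 2  →[4↦5]→  2·5 + 2 = 12  −1 ⇒ G_1=11
G_1=11  [base 5] 2·5 + 1  →[5↦6]→  2·6 + 1 = 13  −1 ⇒ G_2=12

13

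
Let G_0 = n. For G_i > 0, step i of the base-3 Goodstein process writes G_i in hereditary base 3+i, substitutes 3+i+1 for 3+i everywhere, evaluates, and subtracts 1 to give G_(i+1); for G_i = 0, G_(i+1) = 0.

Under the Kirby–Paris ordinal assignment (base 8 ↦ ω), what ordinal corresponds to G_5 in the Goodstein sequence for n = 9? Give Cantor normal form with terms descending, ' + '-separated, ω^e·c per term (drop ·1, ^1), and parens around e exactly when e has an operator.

G_0 = 9. HB_3(9) = 3^2. Bump = 16. G_1 = 15.
G_1 = 15. HB_4(15) = 3·4 + 3. Bump = 18. G_2 = 17.
G_2 = 17. HB_5(17) = 3·5 + 2. Bump = 20. G_3 = 19.
G_3 = 19. HB_6(19) = 3·6 + 1. Bump = 22. G_4 = 21.
G_4 = 21. HB_7(21) = 3·7. Bump = 24. G_5 = 23.

ω·2 + 7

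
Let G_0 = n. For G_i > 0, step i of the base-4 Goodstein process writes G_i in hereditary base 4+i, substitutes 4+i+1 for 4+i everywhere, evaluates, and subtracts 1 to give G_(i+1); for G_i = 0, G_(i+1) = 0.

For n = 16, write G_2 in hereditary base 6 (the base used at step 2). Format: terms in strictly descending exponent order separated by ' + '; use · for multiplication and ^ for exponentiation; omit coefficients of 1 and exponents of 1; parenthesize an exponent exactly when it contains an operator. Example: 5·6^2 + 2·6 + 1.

4·6 + 3

[0] 16 ≡ 4^2 (base 4). Lift 5: 25. −1: 24.
[1] 24 ≡ 4·5 + 4 (base 5). Lift 6: 28. −1: 27.
[2] 27 ≡ 4·6 + 3 (base 6). Lift 7: 31. −1: 30.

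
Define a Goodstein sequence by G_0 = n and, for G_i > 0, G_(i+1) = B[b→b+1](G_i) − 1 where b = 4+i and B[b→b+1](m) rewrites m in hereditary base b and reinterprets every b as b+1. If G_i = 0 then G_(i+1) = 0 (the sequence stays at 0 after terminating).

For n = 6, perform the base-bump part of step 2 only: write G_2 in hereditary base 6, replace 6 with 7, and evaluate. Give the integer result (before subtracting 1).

step 0: 6 = 4 + 2; sub 5 for 4: 5 + 2; = 7; G_1 = 7−1 = 6
step 1: 6 = 5 + 1; sub 6 for 5: 6 + 1; = 7; G_2 = 7−1 = 6
step 2: 6 = 6; sub 7 for 6: 7; = 7; G_3 = 7−1 = 6

7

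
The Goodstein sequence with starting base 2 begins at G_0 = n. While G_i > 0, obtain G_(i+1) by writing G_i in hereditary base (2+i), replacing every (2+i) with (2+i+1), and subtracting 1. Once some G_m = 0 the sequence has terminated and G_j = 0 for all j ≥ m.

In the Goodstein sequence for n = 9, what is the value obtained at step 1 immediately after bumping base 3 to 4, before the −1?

1024

step 0: 9 = 2^(2 + 1) + 1; sub 3 for 2: 3^(3 + 1) + 1; = 82; G_1 = 82−1 = 81
step 1: 81 = 3^(3 + 1); sub 4 for 3: 4^(4 + 1); = 1024; G_2 = 1024−1 = 1023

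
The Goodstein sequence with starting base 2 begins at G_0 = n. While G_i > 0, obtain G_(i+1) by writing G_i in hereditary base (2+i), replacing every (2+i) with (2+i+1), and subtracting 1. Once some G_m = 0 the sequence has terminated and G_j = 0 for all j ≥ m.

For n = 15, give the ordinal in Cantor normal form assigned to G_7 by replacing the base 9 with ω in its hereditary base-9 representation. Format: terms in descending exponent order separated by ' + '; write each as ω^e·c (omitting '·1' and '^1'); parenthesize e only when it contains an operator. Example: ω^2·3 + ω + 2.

ω^(ω + 1) + ω^7·7 + ω^6·7 + ω^5·7 + ω^4·7 + ω^3·7 + ω^2·7 + ω·7 + 6

i=0: 15 = 2^(2 + 1) + 2^2 + 2 + 1 (b=2); 2→3: 3^(3 + 1) + 3^3 + 3 + 1 = 112; 112−1 = 111
i=1: 111 = 3^(3 + 1) + 3^3 + 3 (b=3); 3→4: 4^(4 + 1) + 4^4 + 4 = 1284; 1284−1 = 1283
i=2: 1283 = 4^(4 + 1) + 4^4 + 3 (b=4); 4→5: 5^(5 + 1) + 5^5 + 3 = 18753; 18753−1 = 18752
i=3: 18752 = 5^(5 + 1) + 5^5 + 2 (b=5); 5→6: 6^(6 + 1) + 6^6 + 2 = 326594; 326594−1 = 326593
i=4: 326593 = 6^(6 + 1) + 6^6 + 1 (b=6); 6→7: 7^(7 + 1) + 7^7 + 1 = 6588345; 6588345−1 = 6588344
i=5: 6588344 = 7^(7 + 1) + 7^7 (b=7); 7→8: 8^(8 + 1) + 8^8 = 150994944; 150994944−1 = 150994943
i=6: 150994943 = 8^(8 + 1) + 7·8^7 + 7·8^6 + 7·8^5 + 7·8^4 + 7·8^3 + 7·8^2 + 7·8 + 7 (b=8); 8→9: 9^(9 + 1) + 7·9^7 + 7·9^6 + 7·9^5 + 7·9^4 + 7·9^3 + 7·9^2 + 7·9 + 7 = 3524450281; 3524450281−1 = 3524450280
i=7: 3524450280 = 9^(9 + 1) + 7·9^7 + 7·9^6 + 7·9^5 + 7·9^4 + 7·9^3 + 7·9^2 + 7·9 + 6 (b=9); 9→10: 10^(10 + 1) + 7·10^7 + 7·10^6 + 7·10^5 + 7·10^4 + 7·10^3 + 7·10^2 + 7·10 + 6 = 100077777776; 100077777776−1 = 100077777775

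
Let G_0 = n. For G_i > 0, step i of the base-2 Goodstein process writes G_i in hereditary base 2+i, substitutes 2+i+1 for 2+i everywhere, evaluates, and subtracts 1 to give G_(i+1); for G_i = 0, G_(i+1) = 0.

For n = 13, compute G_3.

16092

13 —HB2→ 2^(2 + 1) + 2^2 + 1 —bump→ 3^(3 + 1) + 3^3 + 1 = 109 —(−1)→ 108
108 —HB3→ 3^(3 + 1) + 3^3 —bump→ 4^(4 + 1) + 4^4 = 1280 —(−1)→ 1279
1279 —HB4→ 4^(4 + 1) + 3·4^3 + 3·4^2 + 3·4 + 3 —bump→ 5^(5 + 1) + 3·5^3 + 3·5^2 + 3·5 + 3 = 16093 —(−1)→ 16092
16092 —HB5→ 5^(5 + 1) + 3·5^3 + 3·5^2 + 3·5 + 2 —bump→ 6^(6 + 1) + 3·6^3 + 3·6^2 + 3·6 + 2 = 280712 —(−1)→ 280711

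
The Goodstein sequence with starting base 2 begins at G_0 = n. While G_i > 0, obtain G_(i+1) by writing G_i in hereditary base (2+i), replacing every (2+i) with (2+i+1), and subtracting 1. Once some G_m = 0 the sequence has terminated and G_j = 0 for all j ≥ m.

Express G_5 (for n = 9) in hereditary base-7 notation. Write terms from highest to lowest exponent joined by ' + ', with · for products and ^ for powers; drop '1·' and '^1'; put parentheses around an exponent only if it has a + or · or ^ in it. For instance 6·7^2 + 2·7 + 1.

9 —HB2→ 2^(2 + 1) + 1 —bump→ 3^(3 + 1) + 1 = 82 —(−1)→ 81
81 —HB3→ 3^(3 + 1) —bump→ 4^(4 + 1) = 1024 —(−1)→ 1023
1023 —HB4→ 3·4^4 + 3·4^3 + 3·4^2 + 3·4 + 3 —bump→ 3·5^5 + 3·5^3 + 3·5^2 + 3·5 + 3 = 9843 —(−1)→ 9842
9842 —HB5→ 3·5^5 + 3·5^3 + 3·5^2 + 3·5 + 2 —bump→ 3·6^6 + 3·6^3 + 3·6^2 + 3·6 + 2 = 140744 —(−1)→ 140743
140743 —HB6→ 3·6^6 + 3·6^3 + 3·6^2 + 3·6 + 1 —bump→ 3·7^7 + 3·7^3 + 3·7^2 + 3·7 + 1 = 2471827 —(−1)→ 2471826
2471826 —HB7→ 3·7^7 + 3·7^3 + 3·7^2 + 3·7 —bump→ 3·8^8 + 3·8^3 + 3·8^2 + 3·8 = 50333400 —(−1)→ 50333399

3·7^7 + 3·7^3 + 3·7^2 + 3·7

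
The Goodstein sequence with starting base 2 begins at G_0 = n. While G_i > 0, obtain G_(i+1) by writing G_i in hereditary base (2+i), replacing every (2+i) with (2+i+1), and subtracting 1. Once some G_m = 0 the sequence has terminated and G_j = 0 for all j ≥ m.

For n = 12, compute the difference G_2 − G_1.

G_0=12  [base 2] 2^(2 + 1) + 2^2  →[2↦3]→  3^(3 + 1) + 3^3 = 108  −1 ⇒ G_1=107
G_1=107  [base 3] 3^(3 + 1) + 2·3^2 + 2·3 + 2  →[3↦4]→  4^(4 + 1) + 2·4^2 + 2·4 + 2 = 1066  −1 ⇒ G_2=1065

958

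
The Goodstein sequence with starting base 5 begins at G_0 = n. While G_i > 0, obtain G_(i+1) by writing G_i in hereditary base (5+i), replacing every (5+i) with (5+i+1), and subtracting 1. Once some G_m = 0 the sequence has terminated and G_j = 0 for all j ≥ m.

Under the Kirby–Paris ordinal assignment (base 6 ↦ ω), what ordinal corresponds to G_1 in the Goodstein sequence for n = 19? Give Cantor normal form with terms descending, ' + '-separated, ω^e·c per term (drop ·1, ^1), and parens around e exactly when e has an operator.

i=0: 19 = 3·5 + 4 (b=5); 5→6: 3·6 + 4 = 22; 22−1 = 21
i=1: 21 = 3·6 + 3 (b=6); 6→7: 3·7 + 3 = 24; 24−1 = 23

ω·3 + 3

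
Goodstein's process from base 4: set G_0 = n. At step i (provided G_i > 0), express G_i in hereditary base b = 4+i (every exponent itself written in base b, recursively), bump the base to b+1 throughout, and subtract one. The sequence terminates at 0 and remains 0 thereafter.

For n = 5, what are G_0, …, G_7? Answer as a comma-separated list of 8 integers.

G_0=5  [base 4] 4 + 1  →[4↦5]→  5 + 1 = 6  −1 ⇒ G_1=5
G_1=5  [base 5] 5  →[5↦6]→  6 = 6  −1 ⇒ G_2=5
G_2=5  [base 6] 5  →[6↦7]→  5 = 5  −1 ⇒ G_3=4
G_3=4  [base 7] 4  →[7↦8]→  4 = 4  −1 ⇒ G_4=3
G_4=3  [base 8] 3  →[8↦9]→  3 = 3  −1 ⇒ G_5=2
G_5=2  [base 9] 2  →[9↦10]→  2 = 2  −1 ⇒ G_6=1
G_6=1  [base 10] 1  →[10↦11]→  1 = 1  −1 ⇒ G_7=0

5, 5, 5, 4, 3, 2, 1, 0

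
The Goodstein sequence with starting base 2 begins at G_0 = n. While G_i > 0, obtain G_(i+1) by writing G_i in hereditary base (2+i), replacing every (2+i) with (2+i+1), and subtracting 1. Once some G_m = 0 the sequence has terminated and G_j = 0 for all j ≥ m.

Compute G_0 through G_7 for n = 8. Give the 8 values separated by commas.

G_0 = 8. HB_2(8) = 2^(2 + 1). Bump = 81. G_1 = 80.
G_1 = 80. HB_3(80) = 2·3^3 + 2·3^2 + 2·3 + 2. Bump = 554. G_2 = 553.
G_2 = 553. HB_4(553) = 2·4^4 + 2·4^2 + 2·4 + 1. Bump = 6311. G_3 = 6310.
G_3 = 6310. HB_5(6310) = 2·5^5 + 2·5^2 + 2·5. Bump = 93396. G_4 = 93395.
G_4 = 93395. HB_6(93395) = 2·6^6 + 2·6^2 + 6 + 5. Bump = 1647196. G_5 = 1647195.
G_5 = 1647195. HB_7(1647195) = 2·7^7 + 2·7^2 + 7 + 4. Bump = 33554572. G_6 = 33554571.
G_6 = 33554571. HB_8(33554571) = 2·8^8 + 2·8^2 + 8 + 3. Bump = 774841152. G_7 = 774841151.

8, 80, 553, 6310, 93395, 1647195, 33554571, 774841151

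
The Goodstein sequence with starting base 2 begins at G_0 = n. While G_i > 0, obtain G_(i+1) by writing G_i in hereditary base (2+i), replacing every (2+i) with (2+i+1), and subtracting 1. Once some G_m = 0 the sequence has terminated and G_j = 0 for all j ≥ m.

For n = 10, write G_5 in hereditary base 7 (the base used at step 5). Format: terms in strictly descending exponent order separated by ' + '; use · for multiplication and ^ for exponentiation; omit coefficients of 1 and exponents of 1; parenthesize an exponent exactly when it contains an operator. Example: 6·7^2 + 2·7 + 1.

5·7^7 + 5·7^5 + 5·7^4 + 5·7^3 + 5·7^2 + 5·7 + 4

10 —HB2→ 2^(2 + 1) + 2 —bump→ 3^(3 + 1) + 3 = 84 —(−1)→ 83
83 —HB3→ 3^(3 + 1) + 2 —bump→ 4^(4 + 1) + 2 = 1026 —(−1)→ 1025
1025 —HB4→ 4^(4 + 1) + 1 —bump→ 5^(5 + 1) + 1 = 15626 —(−1)→ 15625
15625 —HB5→ 5^(5 + 1) —bump→ 6^(6 + 1) = 279936 —(−1)→ 279935
279935 —HB6→ 5·6^6 + 5·6^5 + 5·6^4 + 5·6^3 + 5·6^2 + 5·6 + 5 —bump→ 5·7^7 + 5·7^5 + 5·7^4 + 5·7^3 + 5·7^2 + 5·7 + 5 = 4215755 —(−1)→ 4215754
4215754 —HB7→ 5·7^7 + 5·7^5 + 5·7^4 + 5·7^3 + 5·7^2 + 5·7 + 4 —bump→ 5·8^8 + 5·8^5 + 5·8^4 + 5·8^3 + 5·8^2 + 5·8 + 4 = 84073324 —(−1)→ 84073323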